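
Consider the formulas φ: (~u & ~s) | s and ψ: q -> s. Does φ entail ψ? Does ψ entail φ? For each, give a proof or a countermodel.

[⇒] This fails. Under q = T, u = F, s = F, the left side is true but the right side is false.

[⇐] This fails. Under q = F, u = T, s = F, the left side is false but the right side is true.

Neither direction holds.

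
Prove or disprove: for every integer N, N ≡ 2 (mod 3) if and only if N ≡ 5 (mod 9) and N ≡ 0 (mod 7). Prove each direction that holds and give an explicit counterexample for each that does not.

(⟸) If N ≡ 5 (mod 9) and N ≡ 0 (mod 7), then by the Chinese remainder theorem N ≡ 14 (mod 63). Since 14 ≡ 2 (mod 3) and 3 ∣ 63, we get N ≡ 2 (mod 3).

(⟹) This fails: N = 2 gives 2 ≡ 2 (mod 3) but 2 ≡ 2 (mod 9), so the conjunction on the right does not hold.

(⇒) fails; (⇐) holds.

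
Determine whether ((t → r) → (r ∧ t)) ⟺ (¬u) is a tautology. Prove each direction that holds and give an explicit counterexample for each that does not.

(⇒) fails and (⇐) fails.

(→) This fails. Under u = T, r = F, t = T, the left side is true but the right side is false.

(←) This fails. Under u = F, r = F, t = F, the left side is false but the right side is true.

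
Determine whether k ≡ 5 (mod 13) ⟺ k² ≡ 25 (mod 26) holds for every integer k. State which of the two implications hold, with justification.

(⇒) This fails: take k = 18. Then 18 ≡ 5 (mod 13), but 18² = 324 ≡ 12 (mod 26), not 25.

(⇐) This fails: take k = 21. Then 21² = 441 ≡ 25 (mod 26), yet 21 ≡ 8 (mod 13), not 5.

Neither implication holds.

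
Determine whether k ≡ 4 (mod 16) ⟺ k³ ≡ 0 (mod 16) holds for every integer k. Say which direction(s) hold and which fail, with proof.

(⇒) holds; (⇐) fails.

[⇒] Suppose k ≡ 4 (mod 16). Write k = 16j + 4. Then (16j + 4)³ = 4096j³ + 3072j² + 768j + 64 = 16(256j³ + 192j² + 48j + 4) + 0, so k³ ≡ 0 (mod 16).

[⇐] This fails: take k = 0. Then 0³ = 0 ≡ 0 (mod 16), yet 0 ≡ 0 (mod 16), not 4.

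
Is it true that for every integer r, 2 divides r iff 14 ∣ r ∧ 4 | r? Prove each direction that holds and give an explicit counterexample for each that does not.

[⇒] This fails: take r = 2. Certainly 2 ∣ 2, but 14 ∤ 2.

[⇐] Suppose 14 ∣ r and 4 ∣ r. Any common multiple of 14 and 4 is a multiple of their lcm; here lcm(14, 4) = 14·4/gcd(14, 4) = 56/2 = 28, so 28 ∣ r. Since 2 ∣ 28, it follows that 2 ∣ r.

(⇒) fails; (⇐) holds.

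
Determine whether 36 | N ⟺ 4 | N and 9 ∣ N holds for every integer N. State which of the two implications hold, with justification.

[⇒] If 36 ∣ N, write N = 36q. Since 36 = 9·4, N = 4·(9q), so 4 ∣ N; and since 36 = 4·9, N = 9·(4q), so 9 ∣ N.

[⇐] Suppose 4 ∣ N and 9 ∣ N. Any common multiple of 4 and 9 is a multiple of their lcm; here gcd(4, 9) = 1, so lcm(4, 9) = 4·9 = 36, so 36 ∣ N.

Both implications hold.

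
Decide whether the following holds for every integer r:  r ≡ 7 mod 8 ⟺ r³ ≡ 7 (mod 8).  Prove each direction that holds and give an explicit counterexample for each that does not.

Both directions hold.

[⇐] For the converse, argue contrapositively. If r ≢ 7 (mod 8), then r is congruent to one of 0, 1, 2, 3, 4, 5, 6 modulo 8, and these give r³ ≡ 0, 1, 0, 3, 0, 5, 0 respectively — never 7.

[⇒] Suppose r ≡ 7 mod 8. Write r = 8j + 7. Then (8j + 7)³ = 512j³ + 1344j² + 1176j + 343 = 8(64j³ + 168j² + 147j + 42) + 7, so r³ ≡ 7 (mod 8).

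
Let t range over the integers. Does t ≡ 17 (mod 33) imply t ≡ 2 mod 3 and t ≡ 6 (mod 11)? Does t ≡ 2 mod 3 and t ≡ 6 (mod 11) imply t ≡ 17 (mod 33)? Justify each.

Forward direction. Suppose t ≡ 17 (mod 33); write t = 33j + 17. Since 3 ∣ 33, reducing mod 3 gives t ≡ 17 ≡ 2 (mod 3); since 11 ∣ 33, reducing mod 11 gives t ≡ 17 ≡ 6 (mod 11).

Converse. If t ≡ 2 (mod 3) and t ≡ 6 (mod 11), then by the Chinese remainder theorem t ≡ 17 (mod 33). This is exactly t ≡ 17 (mod 33).

Both directions hold; the statement is true.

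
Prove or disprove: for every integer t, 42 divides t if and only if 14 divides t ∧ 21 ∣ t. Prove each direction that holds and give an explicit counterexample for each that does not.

[⇒] If 42 ∣ t, write t = 42q. Since 42 = 3·14, t = 14·(3q), so 14 ∣ t; and since 42 = 2·21, t = 21·(2q), so 21 ∣ t.

[⇐] Suppose 14 ∣ t and 21 ∣ t. Any common multiple of 14 and 21 is a multiple of their lcm; here lcm(14, 21) = 14·21/gcd(14, 21) = 294/7 = 42, so 42 ∣ t.

Both directions hold; the statement is true.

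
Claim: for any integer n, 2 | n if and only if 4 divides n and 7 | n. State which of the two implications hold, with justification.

(⇒) This fails: take n = 2. Certainly 2 ∣ 2, but 4 ∤ 2.

(⇐) Suppose 4 ∣ n and 7 ∣ n. Any common multiple of 4 and 7 is a multiple of their lcm; here gcd(4, 7) = 1, so lcm(4, 7) = 4·7 = 28, so 28 ∣ n. Since 2 ∣ 28, it follows that 2 ∣ n.

Only the reverse direction holds.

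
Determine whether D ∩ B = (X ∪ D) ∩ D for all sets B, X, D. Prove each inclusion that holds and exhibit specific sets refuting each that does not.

(⊆) holds; (⊇) fails.

(⊆) Let x ∈ D ∩ B. Then either x ∈ B ∩ D and x ∉ X; or x ∈ B ∩ X ∩ D. In each case x ∈ (X ∪ D) ∩ D, so D ∩ B ⊆ (X ∪ D) ∩ D.

(⊇) This inclusion fails. Take B = ∅, X = ∅, D = {1}; then 1 ∈ (X ∪ D) ∩ D but 1 ∉ D ∩ B.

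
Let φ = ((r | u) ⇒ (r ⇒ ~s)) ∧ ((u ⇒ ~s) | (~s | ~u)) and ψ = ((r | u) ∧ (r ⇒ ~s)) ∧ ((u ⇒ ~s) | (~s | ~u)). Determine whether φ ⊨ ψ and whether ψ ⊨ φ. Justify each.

(⇒) fails; (⇐) holds.

(→) This fails. Under s = F, r = F, u = F, the left side is true but the right side is false.

(←) Assume the antecedent. If s is true, the antecedent cannot hold. If s is false, the consequent reduces to true regardless of the other variables. Either way the consequent holds.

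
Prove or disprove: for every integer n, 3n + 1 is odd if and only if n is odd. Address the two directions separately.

(⇒) fails and (⇐) fails.

Forward direction. This fails: n = 4 gives 3n + 1 = 13, which is odd, but 4 is even, not odd.

Converse. This also fails: n = 3 is odd, but 3n + 1 = 10 is even, not odd.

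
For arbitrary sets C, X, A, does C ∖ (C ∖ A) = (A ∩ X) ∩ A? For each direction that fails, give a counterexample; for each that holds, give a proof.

(⊆) fails and (⊇) fails.

(⟹) This inclusion fails. Take C = {1}, X = ∅, A = {1}; then 1 ∈ C ∖ (C ∖ A) but 1 ∉ (A ∩ X) ∩ A.

(⟸) This inclusion fails. Take C = ∅, X = {1}, A = {1}; then 1 ∈ (A ∩ X) ∩ A but 1 ∉ C ∖ (C ∖ A).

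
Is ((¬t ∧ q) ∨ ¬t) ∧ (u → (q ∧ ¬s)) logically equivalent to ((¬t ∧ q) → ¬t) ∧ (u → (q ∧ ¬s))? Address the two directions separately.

(⟹) Assume the antecedent. If u is true, the antecedent forces (q = T, u = T, s = F, t = F), and the consequent holds there. If u is false, the consequent reduces to true regardless of the other variables. Either way the consequent holds.

(⟸) This fails. Under q = F, u = F, s = F, t = T, the left side is false but the right side is true.

(⇒) holds; (⇐) fails.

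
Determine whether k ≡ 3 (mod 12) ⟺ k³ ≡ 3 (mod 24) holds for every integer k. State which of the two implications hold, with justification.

[⇒] This fails: take k = 15. Then 15 ≡ 3 (mod 12), but 15³ = 3375 ≡ 15 (mod 24), not 3.

[⇐] Conversely, the residues r modulo 24 with r³ ≡ 3 (mod 24) are exactly {3}, and each is ≡ 3 (mod 12).

Not equivalent: only (⇐) holds.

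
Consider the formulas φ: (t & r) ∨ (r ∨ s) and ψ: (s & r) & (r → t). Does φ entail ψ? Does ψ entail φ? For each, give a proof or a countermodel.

[⇒] This fails. Under t = F, s = T, r = F, the left side is true but the right side is false.

[⇐] Assume the antecedent. If t is true, the antecedent forces (t = T, s = T, r = T), and (t & r) ∨ (r ∨ s) holds there. If t is false, the antecedent cannot hold. Either way (t & r) ∨ (r ∨ s) holds.

Not equivalent: only (⇐) holds.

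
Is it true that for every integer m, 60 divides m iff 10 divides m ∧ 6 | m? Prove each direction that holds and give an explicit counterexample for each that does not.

Forward direction. If 60 ∣ m, write m = 60q. Since 60 = 6·10, m = 10·(6q), so 10 ∣ m; and since 60 = 10·6, m = 6·(10q), so 6 ∣ m.

Converse. This fails: take m = 30. Both 10 ∣ 30 and 6 ∣ 30, yet 30 is not a multiple of 60 (since 30 = 0·60 + 30), so 60 ∤ 30.

The forward direction holds; the converse fails.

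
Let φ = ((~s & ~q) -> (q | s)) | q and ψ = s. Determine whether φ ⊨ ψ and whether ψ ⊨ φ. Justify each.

Not equivalent: only (⇐) holds.

[⇒] This fails. Under q = T, s = F, the left side is true but the right side is false.

[⇐] Assume the antecedent. If q is true, ((~s & ~q) -> (q | s)) | q reduces to true regardless of the other variables. If q is false, the antecedent forces (q = F, s = T), and ((~s & ~q) -> (q | s)) | q holds there. Either way ((~s & ~q) -> (q | s)) | q holds.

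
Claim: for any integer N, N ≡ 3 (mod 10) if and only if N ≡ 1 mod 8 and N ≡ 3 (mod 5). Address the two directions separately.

Only the reverse direction holds.

[⇒] This fails: N = 3 gives 3 ≡ 3 (mod 10) but 3 ≡ 3 (mod 8), so the conjunction on the right does not hold.

[⇐] Conversely, if N ≡ 1 (mod 8) and N ≡ 3 (mod 5), then by the Chinese remainder theorem N ≡ 33 (mod 40). Since 33 ≡ 3 (mod 10) and 10 ∣ 40, we get N ≡ 3 (mod 10).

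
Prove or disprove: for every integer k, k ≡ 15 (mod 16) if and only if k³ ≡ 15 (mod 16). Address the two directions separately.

(→) Suppose k ≡ 15 (mod 16). Write k = 16j + 15. Then (16j + 15)³ = 4096j³ + 11520j² + 10800j + 3375 = 16(256j³ + 720j² + 675j + 210) + 15, so k³ ≡ 15 (mod 16).

(←) Conversely, suppose k³ ≡ 15 (mod 16). The only residue r in {0, …, 15} with r³ ≡ 15 (mod 16) is r = 15, so k ≡ 15 (mod 16).

Both directions hold; the statement is true.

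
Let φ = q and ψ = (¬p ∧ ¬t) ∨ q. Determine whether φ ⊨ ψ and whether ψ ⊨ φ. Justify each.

[⇒] Assume the antecedent. If t is true, the antecedent forces (t = T, p = F, q = T) or (t = T, p = T, q = T), and (¬p ∧ ¬t) ∨ q holds there. If t is false, the antecedent forces (t = F, p = F, q = T) or (t = F, p = T, q = T), and (¬p ∧ ¬t) ∨ q holds there. Either way (¬p ∧ ¬t) ∨ q holds.

[⇐] This fails. Under t = F, p = F, q = F, the left side is false but the right side is true.

The forward direction holds; the converse fails.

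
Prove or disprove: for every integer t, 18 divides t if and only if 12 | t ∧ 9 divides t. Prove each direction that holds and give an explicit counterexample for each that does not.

(→) This fails: take t = 18. Certainly 18 ∣ 18, but 12 ∤ 18.

(←) Suppose 12 ∣ t and 9 ∣ t. Any common multiple of 12 and 9 is a multiple of their lcm; here lcm(12, 9) = 12·9/gcd(12, 9) = 108/3 = 36, so 36 ∣ t. Since 18 ∣ 36, it follows that 18 ∣ t.

Only the reverse direction holds.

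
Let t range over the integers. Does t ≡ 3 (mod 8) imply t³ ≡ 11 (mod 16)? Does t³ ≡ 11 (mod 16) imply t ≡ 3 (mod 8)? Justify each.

Only the converse holds.

(⇒) This fails: take t = 11. Then 11 ≡ 3 (mod 8), but 11³ = 1331 ≡ 3 (mod 16), not 11.

(⇐) Conversely, the residues r modulo 16 with r³ ≡ 11 (mod 16) are exactly {3}, and each is ≡ 3 (mod 8).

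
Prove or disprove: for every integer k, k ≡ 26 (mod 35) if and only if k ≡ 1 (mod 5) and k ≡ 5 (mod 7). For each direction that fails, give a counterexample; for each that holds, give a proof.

(⇒) Suppose k ≡ 26 (mod 35); write k = 35j + 26. Since 5 ∣ 35, reducing mod 5 gives k ≡ 26 ≡ 1 (mod 5); since 7 ∣ 35, reducing mod 7 gives k ≡ 26 ≡ 5 (mod 7).

(⇐) Conversely, if k ≡ 1 (mod 5) and k ≡ 5 (mod 7), then by the Chinese remainder theorem k ≡ 26 (mod 35). This is exactly k ≡ 26 (mod 35).

Both implications hold.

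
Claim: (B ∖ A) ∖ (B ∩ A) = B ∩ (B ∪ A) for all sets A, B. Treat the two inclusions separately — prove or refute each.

Reverse inclusion. This inclusion fails. Take A = {1}, B = {1}; then 1 ∈ B ∩ (B ∪ A) but 1 ∉ (B ∖ A) ∖ (B ∩ A).

Forward inclusion. Let x ∈ (B ∖ A) ∖ (B ∩ A). Then x ∈ B and x ∉ A, from which x ∈ B ∩ (B ∪ A).

Only the forward inclusion holds.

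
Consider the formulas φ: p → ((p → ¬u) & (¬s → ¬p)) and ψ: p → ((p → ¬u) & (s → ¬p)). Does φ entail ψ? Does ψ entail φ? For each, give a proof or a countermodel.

Both directions fail.

Forward direction. This fails. Under p = T, s = T, u = F, the left side is true but the right side is false.

Converse. This fails. Under p = T, s = F, u = F, the left side is false but the right side is true.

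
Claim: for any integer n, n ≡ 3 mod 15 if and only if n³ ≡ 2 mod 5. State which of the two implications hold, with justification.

Forward direction. Suppose n ≡ 3 (mod 15). Then n³ ≡ 3³ = 27 (mod 15), and since 5 ∣ 15, also n³ ≡ 2 (mod 5).

Converse. This fails: take n = 8. Then 8³ = 512 ≡ 2 (mod 5), yet 8 ≡ 8 (mod 15), not 3.

(⇒) holds; (⇐) fails.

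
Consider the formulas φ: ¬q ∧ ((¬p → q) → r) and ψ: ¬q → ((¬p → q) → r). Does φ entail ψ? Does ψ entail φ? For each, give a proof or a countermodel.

(⟹) Assume the antecedent. If r is true, ¬q → ((¬p → q) → r) reduces to true regardless of the other variables. If r is false, the antecedent forces (r = F, q = F, p = F), and ¬q → ((¬p → q) → r) holds there. Either way ¬q → ((¬p → q) → r) holds.

(⟸) This fails. Under r = F, q = T, p = F, the left side is false but the right side is true.

Not equivalent: only (⇒) holds.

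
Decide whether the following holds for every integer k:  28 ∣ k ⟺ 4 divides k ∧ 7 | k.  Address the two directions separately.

Both directions hold; the statement is true.

[⇒] If 28 ∣ k, write k = 28q. Since 28 = 7·4, k = 4·(7q), so 4 ∣ k; and since 28 = 4·7, k = 7·(4q), so 7 ∣ k.

[⇐] Suppose 4 ∣ k and 7 ∣ k. Any common multiple of 4 and 7 is a multiple of their lcm; here gcd(4, 7) = 1, so lcm(4, 7) = 4·7 = 28, so 28 ∣ k.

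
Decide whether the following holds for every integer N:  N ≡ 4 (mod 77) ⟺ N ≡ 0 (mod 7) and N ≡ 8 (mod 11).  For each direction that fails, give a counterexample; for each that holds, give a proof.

(→) This fails: N = 4 gives 4 ≡ 4 (mod 77) but 4 ≡ 4 (mod 7), so the conjunction on the right does not hold.

(←) This fails: N = 63 satisfies both congruences on the right (63 ≡ 0 mod 7 and 63 ≡ 8 mod 11) yet 63 ≡ 63 (mod 77), not 4.

Both directions fail.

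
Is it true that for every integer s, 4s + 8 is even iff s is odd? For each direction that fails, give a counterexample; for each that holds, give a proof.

(⇒) This fails: take s = 6. Then 4s + 8 = 32, which is even, yet s = 6 is even, not odd.

(⇐) Suppose s is odd. Since 4 is even, 4s is even for every s, so 4s + 8 has the same parity as 8, which is even. Hence 4s + 8 is even.

(⇒) fails; (⇐) holds.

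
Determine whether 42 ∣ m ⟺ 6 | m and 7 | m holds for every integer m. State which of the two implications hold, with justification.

(→) If 42 ∣ m, write m = 42q. Since 42 = 7·6, m = 6·(7q), so 6 ∣ m; and since 42 = 6·7, m = 7·(6q), so 7 ∣ m.

(←) Suppose 6 ∣ m and 7 ∣ m. Any common multiple of 6 and 7 is a multiple of their lcm; here gcd(6, 7) = 1, so lcm(6, 7) = 6·7 = 42, so 42 ∣ m.

The biconditional holds.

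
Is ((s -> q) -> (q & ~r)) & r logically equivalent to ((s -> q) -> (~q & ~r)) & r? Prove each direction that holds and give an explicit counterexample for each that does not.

Both directions hold; the statement is true.

(⟹) Assume the antecedent. If q is true, the antecedent cannot hold. If q is false, the antecedent forces (q = F, r = T, s = T), and ((s -> q) -> (~q & ~r)) & r holds there. Either way ((s -> q) -> (~q & ~r)) & r holds.

(⟸) Assume the antecedent. If q is true, the antecedent cannot hold. If q is false, the antecedent forces (q = F, r = T, s = T), and ((s -> q) -> (q & ~r)) & r holds there. Either way ((s -> q) -> (q & ~r)) & r holds.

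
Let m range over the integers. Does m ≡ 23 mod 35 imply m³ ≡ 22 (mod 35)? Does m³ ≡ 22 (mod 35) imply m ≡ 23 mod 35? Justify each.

(→) Suppose m ≡ 23 mod 35. Write m = 35j + 23. Then (35j + 23)³ = 42875j³ + 84525j² + 55545j + 12167 = 35(1225j³ + 2415j² + 1587j + 347) + 22, so m³ ≡ 22 (mod 35).

(←) This fails: take m = 8. Then 8³ = 512 ≡ 22 (mod 35), yet 8 ≡ 8 (mod 35), not 23.

The forward direction holds; the converse fails.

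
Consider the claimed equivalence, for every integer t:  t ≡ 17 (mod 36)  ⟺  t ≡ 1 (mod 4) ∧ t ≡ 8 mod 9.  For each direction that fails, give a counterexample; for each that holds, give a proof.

The biconditional holds.

(⟸) If t ≡ 1 (mod 4) and t ≡ 8 (mod 9), then by the Chinese remainder theorem t ≡ 17 (mod 36). This is exactly t ≡ 17 (mod 36).

(⟹) Suppose t ≡ 17 (mod 36); write t = 36j + 17. Since 4 ∣ 36, reducing mod 4 gives t ≡ 17 ≡ 1 (mod 4); since 9 ∣ 36, reducing mod 9 gives t ≡ 17 ≡ 8 (mod 9).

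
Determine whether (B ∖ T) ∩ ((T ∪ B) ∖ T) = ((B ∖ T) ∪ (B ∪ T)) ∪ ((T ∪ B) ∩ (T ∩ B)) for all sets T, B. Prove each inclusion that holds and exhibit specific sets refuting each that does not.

(⟸) This inclusion fails. Take T = {1}, B = ∅; then 1 ∈ ((B ∖ T) ∪ (B ∪ T)) ∪ ((T ∪ B) ∩ (T ∩ B)) but 1 ∉ (B ∖ T) ∩ ((T ∪ B) ∖ T).

(⟹) Let x ∈ (B ∖ T) ∩ ((T ∪ B) ∖ T). Then x ∈ B and x ∉ T, from which x ∈ ((B ∖ T) ∪ (B ∪ T)) ∪ ((T ∪ B) ∩ (T ∩ B)).

The sets are not equal: only the forward inclusion holds.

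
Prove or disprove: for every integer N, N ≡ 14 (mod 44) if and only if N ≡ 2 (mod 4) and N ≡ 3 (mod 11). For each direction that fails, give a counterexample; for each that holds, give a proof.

(→) Suppose N ≡ 14 (mod 44); write N = 44j + 14. Since 4 ∣ 44, reducing mod 4 gives N ≡ 14 ≡ 2 (mod 4); since 11 ∣ 44, reducing mod 11 gives N ≡ 14 ≡ 3 (mod 11).

(←) Conversely, if N ≡ 2 (mod 4) and N ≡ 3 (mod 11), then by the Chinese remainder theorem N ≡ 14 (mod 44). This is exactly N ≡ 14 (mod 44).

The biconditional holds.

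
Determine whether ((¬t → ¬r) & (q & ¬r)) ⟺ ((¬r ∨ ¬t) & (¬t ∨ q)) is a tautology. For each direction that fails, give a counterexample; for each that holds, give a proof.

Not equivalent: only (⇒) holds.

(⟹) Assume the antecedent. If q is true, the antecedent forces (q = T, t = F, r = F) or (q = T, t = T, r = F), and (¬r ∨ ¬t) & (¬t ∨ q) holds there. If q is false, the antecedent cannot hold. Either way (¬r ∨ ¬t) & (¬t ∨ q) holds.

(⟸) This fails. Under q = F, t = F, r = F, the left side is false but the right side is true.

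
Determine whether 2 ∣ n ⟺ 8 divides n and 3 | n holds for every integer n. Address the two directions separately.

(⟹) This fails: take n = 2. Certainly 2 ∣ 2, but 8 ∤ 2.

(⟸) Suppose 8 ∣ n and 3 ∣ n. Any common multiple of 8 and 3 is a multiple of their lcm; here gcd(8, 3) = 1, so lcm(8, 3) = 8·3 = 24, so 24 ∣ n. Since 2 ∣ 24, it follows that 2 ∣ n.

Only the reverse direction holds.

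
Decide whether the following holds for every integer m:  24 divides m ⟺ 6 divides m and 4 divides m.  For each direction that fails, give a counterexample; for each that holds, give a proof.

Only the forward direction holds.

Forward direction. If 24 ∣ m, write m = 24q. Since 24 = 4·6, m = 6·(4q), so 6 ∣ m; and since 24 = 6·4, m = 4·(6q), so 4 ∣ m.

Converse. This fails: take m = 12. Both 6 ∣ 12 and 4 ∣ 12, yet 12 is not a multiple of 24 (since 12 = 0·24 + 12), so 24 ∤ 12.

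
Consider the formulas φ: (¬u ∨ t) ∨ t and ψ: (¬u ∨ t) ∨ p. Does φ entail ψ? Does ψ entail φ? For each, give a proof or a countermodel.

Only the forward direction holds.

(⇒) Assume the antecedent. If t is true, (¬u ∨ t) ∨ p reduces to true regardless of the other variables. If t is false, the antecedent forces (t = F, p = F, u = F) or (t = F, p = T, u = F), and (¬u ∨ t) ∨ p holds there. Either way (¬u ∨ t) ∨ p holds.

(⇐) This fails. Under t = F, p = T, u = T, the left side is false but the right side is true.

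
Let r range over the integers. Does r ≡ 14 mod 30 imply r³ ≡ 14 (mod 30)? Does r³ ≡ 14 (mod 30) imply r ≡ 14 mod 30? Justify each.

Equivalent; both directions hold.

Converse. Suppose r³ ≡ 14 (mod 30). The only residue r in {0, …, 29} with r³ ≡ 14 (mod 30) is r = 14, so r ≡ 14 (mod 30).

Forward direction. Suppose r ≡ 14 mod 30. Write r = 30j + 14. Then (30j + 14)³ = 27000j³ + 37800j² + 17640j + 2744 = 30(900j³ + 1260j² + 588j + 91) + 14, so r³ ≡ 14 (mod 30).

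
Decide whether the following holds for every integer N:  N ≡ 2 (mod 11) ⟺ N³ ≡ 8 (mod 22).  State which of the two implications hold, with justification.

(→) This fails: take N = 13. Then 13 ≡ 2 (mod 11), but 13³ = 2197 ≡ 19 (mod 22), not 8.

(←) Conversely, the residues r modulo 22 with r³ ≡ 8 (mod 22) are exactly {2}, and each is ≡ 2 (mod 11).

Not equivalent: only (⇐) holds.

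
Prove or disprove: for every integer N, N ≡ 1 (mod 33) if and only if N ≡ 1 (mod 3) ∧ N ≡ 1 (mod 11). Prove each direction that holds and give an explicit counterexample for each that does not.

(⇒) Suppose N ≡ 1 (mod 33); write N = 33j + 1. Since 3 ∣ 33, reducing mod 3 gives N ≡ 1 (mod 3); since 11 ∣ 33, reducing mod 11 gives N ≡ 1 (mod 11).

(⇐) Conversely, if N ≡ 1 (mod 3) and N ≡ 1 (mod 11), then by the Chinese remainder theorem N ≡ 1 (mod 33). This is exactly N ≡ 1 (mod 33).

Both directions hold.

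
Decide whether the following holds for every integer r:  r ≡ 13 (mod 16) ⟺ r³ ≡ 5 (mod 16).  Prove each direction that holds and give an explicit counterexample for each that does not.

Both directions hold.

[⇐] Suppose r³ ≡ 5 (mod 16). The only residue r in {0, …, 15} with r³ ≡ 5 (mod 16) is r = 13, so r ≡ 13 (mod 16).

[⇒] Suppose r ≡ 13 (mod 16). Write r = 16j + 13. Then (16j + 13)³ = 4096j³ + 9984j² + 8112j + 2197 = 16(256j³ + 624j² + 507j + 137) + 5, so r³ ≡ 5 (mod 16).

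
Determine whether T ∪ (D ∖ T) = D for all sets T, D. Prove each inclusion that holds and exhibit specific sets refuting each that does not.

(⊇) Let x ∈ D. Then either x ∈ D and x ∉ T; or x ∈ T ∩ D. In each case x ∈ T ∪ (D ∖ T), so D ⊆ T ∪ (D ∖ T).

(⊆) This inclusion fails. Take T = {1}, D = ∅; then 1 ∈ T ∪ (D ∖ T) but 1 ∉ D.

The sets are not equal: only the reverse inclusion holds.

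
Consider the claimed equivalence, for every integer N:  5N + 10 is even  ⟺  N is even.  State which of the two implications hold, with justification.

(⇒) Suppose 5N + 10 is even. Since 5 is odd, 5N and N have the same parity, so 5N + 10 ≡ N + 10 (mod 2). As 10 is even, 5N + 10 is even exactly when N is even. Thus N is even.

(⇐) Conversely, suppose N is even; write N = 2j. Then 5N + 10 = 5·(2j) + 10 = 2·5j + 10, which is even.

The biconditional holds.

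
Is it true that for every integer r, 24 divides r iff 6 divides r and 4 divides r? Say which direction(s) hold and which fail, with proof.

(⟹) If 24 ∣ r, write r = 24q. Since 24 = 4·6, r = 6·(4q), so 6 ∣ r; and since 24 = 6·4, r = 4·(6q), so 4 ∣ r.

(⟸) This fails: take r = 12. Both 6 ∣ 12 and 4 ∣ 12, yet 12 is not a multiple of 24 (since 12 = 0·24 + 12), so 24 ∤ 12.

(⇒) holds; (⇐) fails.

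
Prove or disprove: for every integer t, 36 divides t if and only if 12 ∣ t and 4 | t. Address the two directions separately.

Only the forward direction holds.

(→) If 36 ∣ t, write t = 36q. Since 36 = 3·12, t = 12·(3q), so 12 ∣ t; and since 36 = 9·4, t = 4·(9q), so 4 ∣ t.

(←) This fails: take t = 12. Both 12 ∣ 12 and 4 ∣ 12, yet 12 is not a multiple of 36 (since 12 = 0·36 + 12), so 36 ∤ 12.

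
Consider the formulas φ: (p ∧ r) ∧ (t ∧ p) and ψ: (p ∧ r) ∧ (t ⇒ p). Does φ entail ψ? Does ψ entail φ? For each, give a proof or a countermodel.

The forward direction holds; the converse fails.

Forward direction. Assume the antecedent. If t is true, the antecedent forces (t = T, p = T, r = T), and (p ∧ r) ∧ (t ⇒ p) holds there. If t is false, the antecedent cannot hold. Either way (p ∧ r) ∧ (t ⇒ p) holds.

Converse. This fails. Under t = F, p = T, r = T, the left side is false but the right side is true.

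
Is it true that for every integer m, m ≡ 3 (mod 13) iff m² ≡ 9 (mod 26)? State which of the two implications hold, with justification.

(→) This fails: take m = 16. Then 16 ≡ 3 (mod 13), but 16² = 256 ≡ 22 (mod 26), not 9.

(←) This fails: take m = 23. Then 23² = 529 ≡ 9 (mod 26), yet 23 ≡ 10 (mod 13), not 3.

Both directions fail.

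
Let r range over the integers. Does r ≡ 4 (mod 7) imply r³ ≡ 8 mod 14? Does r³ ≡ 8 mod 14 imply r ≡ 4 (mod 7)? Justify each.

(⇒) This fails: take r = 11. Then 11 ≡ 4 (mod 7), but 11³ = 1331 ≡ 1 (mod 14), not 8.

(⇐) This fails: take r = 2. Then 2³ = 8 ≡ 8 (mod 14), yet 2 ≡ 2 (mod 7), not 4.

Neither direction holds.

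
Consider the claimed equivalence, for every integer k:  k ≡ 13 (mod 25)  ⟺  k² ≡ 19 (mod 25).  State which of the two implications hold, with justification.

Only the forward implication holds.

Forward direction. Suppose k ≡ 13 (mod 25). Write k = 25j + 13. Then (25j + 13)² = 625j² + 650j + 169 = 25(25j² + 26j + 6) + 19, so k² ≡ 19 (mod 25).

Converse. This fails: take k = 12. Then 12² = 144 ≡ 19 (mod 25), yet 12 ≡ 12 (mod 25), not 13.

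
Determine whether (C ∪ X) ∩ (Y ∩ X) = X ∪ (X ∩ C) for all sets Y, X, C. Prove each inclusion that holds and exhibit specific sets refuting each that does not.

(⟸) This inclusion fails. Take Y = ∅, X = {1}, C = ∅; then 1 ∈ X ∪ (X ∩ C) but 1 ∉ (C ∪ X) ∩ (Y ∩ X).

(⟹) Let x ∈ (C ∪ X) ∩ (Y ∩ X). Then either x ∈ Y ∩ X and x ∉ C; or x ∈ Y ∩ X ∩ C. In each case x ∈ X ∪ (X ∩ C), so (C ∪ X) ∩ (Y ∩ X) ⊆ X ∪ (X ∩ C).

The sets are not equal: only the forward inclusion holds.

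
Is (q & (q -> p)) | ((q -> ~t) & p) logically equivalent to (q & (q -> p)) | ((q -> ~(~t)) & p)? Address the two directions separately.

Both directions hold.

Converse. Assume the antecedent. If q is true, the antecedent forces (q = T, t = F, p = T) or (q = T, t = T, p = T), and the consequent holds there. If q is false, the antecedent forces (q = F, t = F, p = T) or (q = F, t = T, p = T), and the consequent holds there. Either way the consequent holds.

Forward direction. Assume the antecedent. If q is true, the antecedent forces (q = T, t = F, p = T) or (q = T, t = T, p = T), and the consequent holds there. If q is false, the antecedent forces (q = F, t = F, p = T) or (q = F, t = T, p = T), and the consequent holds there. Either way the consequent holds.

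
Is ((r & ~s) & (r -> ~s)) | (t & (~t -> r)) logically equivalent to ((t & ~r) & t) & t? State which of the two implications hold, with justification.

The forward direction fails; the converse holds.

[⇐] Assume the antecedent. If t is true, the consequent reduces to true regardless of the other variables. If t is false, the antecedent cannot hold. Either way the consequent holds.

[⇒] This fails. Under t = F, s = F, r = T, the left side is true but the right side is false.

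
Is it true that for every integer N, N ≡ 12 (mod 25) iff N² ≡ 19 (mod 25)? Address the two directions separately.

Only the forward direction holds.

(→) Suppose N ≡ 12 (mod 25). Write N = 25j + 12. Then (25j + 12)² = 625j² + 600j + 144 = 25(25j² + 24j + 5) + 19, so N² ≡ 19 (mod 25).

(←) This fails: take N = 13. Then 13² = 169 ≡ 19 (mod 25), yet 13 ≡ 13 (mod 25), not 12.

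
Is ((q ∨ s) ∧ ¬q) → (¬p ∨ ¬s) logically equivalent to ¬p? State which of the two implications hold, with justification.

(→) This fails. Under s = F, q = F, p = T, the left side is true but the right side is false.

(←) Assume the antecedent. If s is true, the antecedent forces (s = T, q = F, p = F) or (s = T, q = T, p = F), and ((q ∨ s) ∧ ¬q) → (¬p ∨ ¬s) holds there. If s is false, ((q ∨ s) ∧ ¬q) → (¬p ∨ ¬s) reduces to true regardless of the other variables. Either way ((q ∨ s) ∧ ¬q) → (¬p ∨ ¬s) holds.

Only the reverse direction holds.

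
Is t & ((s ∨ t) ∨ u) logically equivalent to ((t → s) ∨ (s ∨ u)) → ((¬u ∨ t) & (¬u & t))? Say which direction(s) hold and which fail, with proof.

Only the reverse direction holds.

Forward direction. This fails. Under s = F, u = T, t = T, the left side is true but the right side is false.

Converse. Assume the antecedent. If s is true, the antecedent forces (s = T, u = F, t = T), and t & ((s ∨ t) ∨ u) holds there. If s is false, the antecedent forces (s = F, u = F, t = T), and t & ((s ∨ t) ∨ u) holds there. Either way t & ((s ∨ t) ∨ u) holds.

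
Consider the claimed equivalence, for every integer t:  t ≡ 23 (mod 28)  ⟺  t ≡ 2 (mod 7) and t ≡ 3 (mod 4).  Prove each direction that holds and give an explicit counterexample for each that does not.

Both implications hold.

[⇒] Suppose t ≡ 23 (mod 28); write t = 28j + 23. Since 7 ∣ 28, reducing mod 7 gives t ≡ 23 ≡ 2 (mod 7); since 4 ∣ 28, reducing mod 4 gives t ≡ 23 ≡ 3 (mod 4).

[⇐] Conversely, if t ≡ 2 (mod 7) and t ≡ 3 (mod 4), then by the Chinese remainder theorem t ≡ 23 (mod 28). This is exactly t ≡ 23 (mod 28).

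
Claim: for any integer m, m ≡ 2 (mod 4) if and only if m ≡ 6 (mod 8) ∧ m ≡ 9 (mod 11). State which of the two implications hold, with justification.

The forward direction fails; the converse holds.

(⇒) This fails: m = 2 gives 2 ≡ 2 (mod 4) but 2 ≡ 2 (mod 8), so the conjunction on the right does not hold.

(⇐) Conversely, if m ≡ 6 (mod 8) and m ≡ 9 (mod 11), then by the Chinese remainder theorem m ≡ 86 (mod 88). Since 86 ≡ 2 (mod 4) and 4 ∣ 88, we get m ≡ 2 (mod 4).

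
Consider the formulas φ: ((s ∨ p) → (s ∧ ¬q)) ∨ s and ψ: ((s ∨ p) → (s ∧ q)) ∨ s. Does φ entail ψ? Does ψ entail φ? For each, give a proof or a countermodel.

(⇒) Assume the antecedent. If p is true, the antecedent forces (p = T, s = T, q = F) or (p = T, s = T, q = T), and ((s ∨ p) → (s ∧ q)) ∨ s holds there. If p is false, ((s ∨ p) → (s ∧ q)) ∨ s reduces to true regardless of the other variables. Either way ((s ∨ p) → (s ∧ q)) ∨ s holds.

(⇐) Assume the antecedent. If p is true, the antecedent forces (p = T, s = T, q = F) or (p = T, s = T, q = T), and ((s ∨ p) → (s ∧ ¬q)) ∨ s holds there. If p is false, ((s ∨ p) → (s ∧ ¬q)) ∨ s reduces to true regardless of the other variables. Either way ((s ∨ p) → (s ∧ ¬q)) ∨ s holds.

Equivalent; both directions hold.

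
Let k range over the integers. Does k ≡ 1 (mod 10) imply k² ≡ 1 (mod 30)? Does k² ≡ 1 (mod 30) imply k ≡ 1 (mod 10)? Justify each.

[⇒] This fails: take k = 21. Then 21 ≡ 1 (mod 10), but 21² = 441 ≡ 21 (mod 30), not 1.

[⇐] This fails: take k = 19. Then 19² = 361 ≡ 1 (mod 30), yet 19 ≡ 9 (mod 10), not 1.

Both directions fail.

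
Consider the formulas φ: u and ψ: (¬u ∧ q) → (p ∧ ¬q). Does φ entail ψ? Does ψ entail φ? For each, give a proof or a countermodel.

Only the forward direction holds.

(⟹) Assume the antecedent. If p is true, the antecedent forces (p = T, u = T, q = F) or (p = T, u = T, q = T), and (¬u ∧ q) → (p ∧ ¬q) holds there. If p is false, the antecedent forces (p = F, u = T, q = F) or (p = F, u = T, q = T), and (¬u ∧ q) → (p ∧ ¬q) holds there. Either way (¬u ∧ q) → (p ∧ ¬q) holds.

(⟸) This fails. Under p = F, u = F, q = F, the left side is false but the right side is true.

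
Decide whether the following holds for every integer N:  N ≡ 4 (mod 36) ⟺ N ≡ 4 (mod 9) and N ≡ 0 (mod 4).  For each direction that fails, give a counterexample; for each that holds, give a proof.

(⟹) Suppose N ≡ 4 (mod 36); write N = 36j + 4. Since 9 ∣ 36, reducing mod 9 gives N ≡ 4 (mod 9); since 4 ∣ 36, reducing mod 4 gives N ≡ 4 ≡ 0 (mod 4).

(⟸) Conversely, if N ≡ 4 (mod 9) and N ≡ 0 (mod 4), then by the Chinese remainder theorem N ≡ 4 (mod 36). This is exactly N ≡ 4 (mod 36).

Both directions hold.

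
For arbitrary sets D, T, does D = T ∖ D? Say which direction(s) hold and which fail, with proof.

(⟹) This inclusion fails. Take D = {1}, T = ∅; then 1 ∈ D but 1 ∉ T ∖ D.

(⟸) This inclusion fails. Take D = ∅, T = {1}; then 1 ∈ T ∖ D but 1 ∉ D.

Both inclusions fail.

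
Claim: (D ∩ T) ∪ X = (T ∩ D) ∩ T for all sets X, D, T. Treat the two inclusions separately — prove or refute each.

Forward inclusion. This inclusion fails. Take X = {1}, D = ∅, T = ∅; then 1 ∈ (D ∩ T) ∪ X but 1 ∉ (T ∩ D) ∩ T.

Reverse inclusion. Let x ∈ (T ∩ D) ∩ T. Then either x ∈ D ∩ T and x ∉ X; or x ∈ X ∩ D ∩ T. In each case x ∈ (D ∩ T) ∪ X, so (T ∩ D) ∩ T ⊆ (D ∩ T) ∪ X.

The sets are not equal: only the reverse inclusion holds.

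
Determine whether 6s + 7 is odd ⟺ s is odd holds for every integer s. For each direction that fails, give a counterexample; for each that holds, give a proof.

(←) Suppose s is odd. Since 6 is even, 6s is even for every s, so 6s + 7 has the same parity as 7, which is odd. Hence 6s + 7 is odd.

(→) This fails: take s = 0. Then 6s + 7 = 7, which is odd, yet s = 0 is even, not odd.

Only the converse holds.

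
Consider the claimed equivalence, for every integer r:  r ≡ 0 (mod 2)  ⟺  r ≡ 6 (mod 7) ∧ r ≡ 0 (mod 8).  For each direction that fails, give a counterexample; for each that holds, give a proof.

(⟹) This fails: r = 0 gives 0 ≡ 0 (mod 2) but 0 ≡ 0 (mod 7), so the conjunction on the right does not hold.

(⟸) Conversely, if r ≡ 6 (mod 7) and r ≡ 0 (mod 8), then by the Chinese remainder theorem r ≡ 48 (mod 56). Since 48 ≡ 0 (mod 2) and 2 ∣ 56, we get r ≡ 0 (mod 2).

Only the converse holds.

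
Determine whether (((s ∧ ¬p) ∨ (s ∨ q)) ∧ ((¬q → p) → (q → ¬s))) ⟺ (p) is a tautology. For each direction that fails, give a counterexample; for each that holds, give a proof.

(⇒) fails and (⇐) fails.

(⇒) This fails. Under q = T, p = F, s = F, the left side is true but the right side is false.

(⇐) This fails. Under q = F, p = T, s = F, the left side is false but the right side is true.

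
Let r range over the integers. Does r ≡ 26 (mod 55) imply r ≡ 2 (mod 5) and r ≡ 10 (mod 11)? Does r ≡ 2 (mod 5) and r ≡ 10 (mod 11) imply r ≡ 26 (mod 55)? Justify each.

Both directions fail.

[⇒] This fails: r = 26 gives 26 ≡ 26 (mod 55) but 26 ≡ 1 (mod 5), so the conjunction on the right does not hold.

[⇐] This fails: r = 32 satisfies both congruences on the right (32 ≡ 2 mod 5 and 32 ≡ 10 mod 11) yet 32 ≡ 32 (mod 55), not 26.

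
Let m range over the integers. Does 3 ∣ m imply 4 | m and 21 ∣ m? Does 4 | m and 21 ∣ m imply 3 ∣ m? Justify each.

Not equivalent: only (⇐) holds.

Converse. Suppose 4 ∣ m and 21 ∣ m. Any common multiple of 4 and 21 is a multiple of their lcm; here gcd(4, 21) = 1, so lcm(4, 21) = 4·21 = 84, so 84 ∣ m. Since 3 ∣ 84, it follows that 3 ∣ m.

Forward direction. This fails: take m = 3. Certainly 3 ∣ 3, but 4 ∤ 3.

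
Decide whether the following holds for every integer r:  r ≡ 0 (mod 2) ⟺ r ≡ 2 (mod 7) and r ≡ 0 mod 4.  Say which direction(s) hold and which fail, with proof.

The forward direction fails; the converse holds.

(←) If r ≡ 2 (mod 7) and r ≡ 0 (mod 4), then by the Chinese remainder theorem r ≡ 16 (mod 28). Since 16 ≡ 0 (mod 2) and 2 ∣ 28, we get r ≡ 0 (mod 2).

(→) This fails: r = 0 gives 0 ≡ 0 (mod 2) but 0 ≡ 0 (mod 7), so the conjunction on the right does not hold.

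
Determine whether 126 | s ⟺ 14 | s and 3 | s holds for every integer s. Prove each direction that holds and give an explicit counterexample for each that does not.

Not equivalent: only (⇒) holds.

Forward direction. If 126 ∣ s, write s = 126q. Since 126 = 9·14, s = 14·(9q), so 14 ∣ s; and since 126 = 42·3, s = 3·(42q), so 3 ∣ s.

Converse. This fails: take s = 42. Both 14 ∣ 42 and 3 ∣ 42, yet 42 is not a multiple of 126 (since 42 = 0·126 + 42), so 126 ∤ 42.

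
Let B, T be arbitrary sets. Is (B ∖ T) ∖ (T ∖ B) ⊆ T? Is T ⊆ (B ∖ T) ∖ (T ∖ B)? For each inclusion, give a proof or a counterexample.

(⊆) fails and (⊇) fails.

(⊆) This inclusion fails. Take B = {1}, T = ∅; then 1 ∈ (B ∖ T) ∖ (T ∖ B) but 1 ∉ T.

(⊇) This inclusion fails. Take B = ∅, T = {1}; then 1 ∈ T but 1 ∉ (B ∖ T) ∖ (T ∖ B).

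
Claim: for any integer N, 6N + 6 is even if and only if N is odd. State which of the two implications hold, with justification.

Not equivalent: only (⇐) holds.

(⇐) Suppose N is odd. Since 6 is even, 6N is even for every N, so 6N + 6 has the same parity as 6, which is even. Hence 6N + 6 is even.

(⇒) This fails: take N = 4. Then 6N + 6 = 30, which is even, yet N = 4 is even, not odd.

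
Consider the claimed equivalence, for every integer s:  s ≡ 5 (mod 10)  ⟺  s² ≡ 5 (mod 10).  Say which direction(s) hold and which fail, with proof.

Forward direction. Suppose s ≡ 5 (mod 10). Write s = 10j + 5. Then (10j + 5)² = 100j² + 100j + 25 = 10(10j² + 10j + 2) + 5, so s² ≡ 5 (mod 10).

Converse. Suppose s² ≡ 5 (mod 10). The only residue r in {0, …, 9} with r² ≡ 5 (mod 10) is r = 5, so s ≡ 5 (mod 10).

Both directions hold.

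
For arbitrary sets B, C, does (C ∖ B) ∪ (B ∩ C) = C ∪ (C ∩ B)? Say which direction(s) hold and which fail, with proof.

(⊆) Let x ∈ (C ∖ B) ∪ (B ∩ C). Then either x ∈ C and x ∉ B; or x ∈ B ∩ C. In each case x ∈ C ∪ (C ∩ B), so (C ∖ B) ∪ (B ∩ C) ⊆ C ∪ (C ∩ B).

(⊇) Let x ∈ C ∪ (C ∩ B). Then either x ∈ C and x ∉ B; or x ∈ B ∩ C. In each case x ∈ (C ∖ B) ∪ (B ∩ C), so C ∪ (C ∩ B) ⊆ (C ∖ B) ∪ (B ∩ C).

Both inclusions hold; the sets are equal.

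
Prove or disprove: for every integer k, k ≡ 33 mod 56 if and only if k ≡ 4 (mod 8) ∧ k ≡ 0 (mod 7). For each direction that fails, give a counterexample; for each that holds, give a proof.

(→) This fails: k = 33 gives 33 ≡ 33 (mod 56) but 33 ≡ 1 (mod 8), so the conjunction on the right does not hold.

(←) This fails: k = 28 satisfies both congruences on the right (28 ≡ 4 mod 8 and 28 ≡ 0 mod 7) yet 28 ≡ 28 (mod 56), not 33.

Neither direction holds.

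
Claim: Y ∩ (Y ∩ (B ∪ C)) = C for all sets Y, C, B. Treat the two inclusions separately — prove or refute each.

Forward inclusion. This inclusion fails. Take Y = {1}, C = ∅, B = {1}; then 1 ∈ Y ∩ (Y ∩ (B ∪ C)) but 1 ∉ C.

Reverse inclusion. This inclusion fails. Take Y = ∅, C = {1}, B = ∅; then 1 ∈ C but 1 ∉ Y ∩ (Y ∩ (B ∪ C)).

(⊆) fails and (⊇) fails.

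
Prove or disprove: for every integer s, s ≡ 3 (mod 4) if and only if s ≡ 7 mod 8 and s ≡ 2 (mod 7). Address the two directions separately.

Forward direction. This fails: s = 3 gives 3 ≡ 3 (mod 4) but 3 ≡ 3 (mod 8), so the conjunction on the right does not hold.

Converse. If s ≡ 7 (mod 8) and s ≡ 2 (mod 7), then by the Chinese remainder theorem s ≡ 23 (mod 56). Since 23 ≡ 3 (mod 4) and 4 ∣ 56, we get s ≡ 3 (mod 4).

Only the reverse direction holds.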